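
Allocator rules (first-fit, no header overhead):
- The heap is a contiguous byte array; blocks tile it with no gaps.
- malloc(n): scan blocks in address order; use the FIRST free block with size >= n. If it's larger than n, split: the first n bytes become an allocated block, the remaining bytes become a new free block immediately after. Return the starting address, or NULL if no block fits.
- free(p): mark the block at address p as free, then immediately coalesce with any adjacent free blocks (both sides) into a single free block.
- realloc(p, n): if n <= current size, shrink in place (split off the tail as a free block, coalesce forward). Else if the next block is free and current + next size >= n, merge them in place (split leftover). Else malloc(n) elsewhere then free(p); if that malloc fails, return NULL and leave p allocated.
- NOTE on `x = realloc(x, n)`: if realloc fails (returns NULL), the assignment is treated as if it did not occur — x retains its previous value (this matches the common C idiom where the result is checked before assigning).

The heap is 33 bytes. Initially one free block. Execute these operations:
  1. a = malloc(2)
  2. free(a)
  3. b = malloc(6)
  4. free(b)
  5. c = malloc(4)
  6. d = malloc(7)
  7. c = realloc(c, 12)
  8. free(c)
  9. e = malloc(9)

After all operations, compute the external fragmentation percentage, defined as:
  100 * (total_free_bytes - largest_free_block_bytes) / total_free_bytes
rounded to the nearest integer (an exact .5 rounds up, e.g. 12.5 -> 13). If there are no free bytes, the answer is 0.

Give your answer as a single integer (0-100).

Answer: 24

Derivation:
Op 1: a = malloc(2) -> a = 0; heap: [0-1 ALLOC][2-32 FREE]
Op 2: free(a) -> (freed a); heap: [0-32 FREE]
Op 3: b = malloc(6) -> b = 0; heap: [0-5 ALLOC][6-32 FREE]
Op 4: free(b) -> (freed b); heap: [0-32 FREE]
Op 5: c = malloc(4) -> c = 0; heap: [0-3 ALLOC][4-32 FREE]
Op 6: d = malloc(7) -> d = 4; heap: [0-3 ALLOC][4-10 ALLOC][11-32 FREE]
Op 7: c = realloc(c, 12) -> c = 11; heap: [0-3 FREE][4-10 ALLOC][11-22 ALLOC][23-32 FREE]
Op 8: free(c) -> (freed c); heap: [0-3 FREE][4-10 ALLOC][11-32 FREE]
Op 9: e = malloc(9) -> e = 11; heap: [0-3 FREE][4-10 ALLOC][11-19 ALLOC][20-32 FREE]
Free blocks: [4 13] total_free=17 largest=13 -> 100*(17-13)/17 = 400/17 ≈ 23.529 -> rounds to 24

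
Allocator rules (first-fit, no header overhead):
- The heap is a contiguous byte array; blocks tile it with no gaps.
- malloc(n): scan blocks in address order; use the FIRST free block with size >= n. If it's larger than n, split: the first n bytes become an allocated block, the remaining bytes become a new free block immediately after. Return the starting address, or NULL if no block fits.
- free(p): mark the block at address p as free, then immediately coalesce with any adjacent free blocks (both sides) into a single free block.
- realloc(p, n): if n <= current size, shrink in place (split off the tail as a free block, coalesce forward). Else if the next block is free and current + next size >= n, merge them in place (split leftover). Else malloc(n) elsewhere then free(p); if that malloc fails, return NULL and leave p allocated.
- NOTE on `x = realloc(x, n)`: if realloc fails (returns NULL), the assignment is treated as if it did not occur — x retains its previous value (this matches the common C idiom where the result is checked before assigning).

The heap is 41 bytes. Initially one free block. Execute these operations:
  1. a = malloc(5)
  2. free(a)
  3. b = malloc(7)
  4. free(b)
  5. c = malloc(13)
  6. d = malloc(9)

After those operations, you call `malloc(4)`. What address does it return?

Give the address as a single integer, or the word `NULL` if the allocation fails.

Op 1: a = malloc(5) -> a = 0; heap: [0-4 ALLOC][5-40 FREE]
Op 2: free(a) -> (freed a); heap: [0-40 FREE]
Op 3: b = malloc(7) -> b = 0; heap: [0-6 ALLOC][7-40 FREE]
Op 4: free(b) -> (freed b); heap: [0-40 FREE]
Op 5: c = malloc(13) -> c = 0; heap: [0-12 ALLOC][13-40 FREE]
Op 6: d = malloc(9) -> d = 13; heap: [0-12 ALLOC][13-21 ALLOC][22-40 FREE]
malloc(4): first-fit scan over [0-12 ALLOC][13-21 ALLOC][22-40 FREE] -> 22

Answer: 22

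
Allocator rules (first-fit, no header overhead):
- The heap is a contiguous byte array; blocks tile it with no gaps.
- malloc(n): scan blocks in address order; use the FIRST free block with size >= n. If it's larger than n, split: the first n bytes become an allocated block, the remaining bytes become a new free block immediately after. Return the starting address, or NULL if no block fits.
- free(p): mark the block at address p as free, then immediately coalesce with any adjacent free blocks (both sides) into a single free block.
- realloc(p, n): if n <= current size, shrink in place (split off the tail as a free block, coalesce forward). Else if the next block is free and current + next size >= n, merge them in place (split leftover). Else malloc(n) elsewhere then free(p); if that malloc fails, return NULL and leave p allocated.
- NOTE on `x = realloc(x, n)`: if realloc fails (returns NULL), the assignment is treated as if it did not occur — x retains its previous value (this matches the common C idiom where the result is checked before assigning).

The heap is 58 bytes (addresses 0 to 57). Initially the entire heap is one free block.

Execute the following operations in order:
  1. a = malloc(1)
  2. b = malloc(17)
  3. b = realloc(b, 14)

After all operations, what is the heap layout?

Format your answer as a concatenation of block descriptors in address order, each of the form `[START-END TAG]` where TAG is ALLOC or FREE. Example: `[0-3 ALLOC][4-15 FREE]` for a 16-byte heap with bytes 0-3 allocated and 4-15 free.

Op 1: a = malloc(1) -> a = 0; heap: [0-0 ALLOC][1-57 FREE]
Op 2: b = malloc(17) -> b = 1; heap: [0-0 ALLOC][1-17 ALLOC][18-57 FREE]
Op 3: b = realloc(b, 14) -> b = 1; heap: [0-0 ALLOC][1-14 ALLOC][15-57 FREE]

Answer: [0-0 ALLOC][1-14 ALLOC][15-57 FREE]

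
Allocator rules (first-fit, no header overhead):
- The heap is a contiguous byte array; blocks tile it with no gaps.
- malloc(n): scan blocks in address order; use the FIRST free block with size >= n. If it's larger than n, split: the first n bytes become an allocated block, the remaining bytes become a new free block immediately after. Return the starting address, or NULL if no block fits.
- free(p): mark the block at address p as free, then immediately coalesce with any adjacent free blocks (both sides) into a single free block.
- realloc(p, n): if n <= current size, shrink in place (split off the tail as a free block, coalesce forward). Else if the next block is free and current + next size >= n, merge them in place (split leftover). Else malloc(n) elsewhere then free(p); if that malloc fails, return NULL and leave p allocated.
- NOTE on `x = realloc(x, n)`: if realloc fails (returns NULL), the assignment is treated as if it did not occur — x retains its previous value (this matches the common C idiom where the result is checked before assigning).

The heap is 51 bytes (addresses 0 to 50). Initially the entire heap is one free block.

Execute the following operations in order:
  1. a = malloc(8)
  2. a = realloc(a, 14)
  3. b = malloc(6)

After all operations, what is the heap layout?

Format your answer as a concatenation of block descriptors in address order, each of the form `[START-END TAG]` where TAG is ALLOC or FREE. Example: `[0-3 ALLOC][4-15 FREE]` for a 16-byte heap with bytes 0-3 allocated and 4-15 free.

Answer: [0-13 ALLOC][14-19 ALLOC][20-50 FREE]

Derivation:
Op 1: a = malloc(8) -> a = 0; heap: [0-7 ALLOC][8-50 FREE]
Op 2: a = realloc(a, 14) -> a = 0; heap: [0-13 ALLOC][14-50 FREE]
Op 3: b = malloc(6) -> b = 14; heap: [0-13 ALLOC][14-19 ALLOC][20-50 FREE]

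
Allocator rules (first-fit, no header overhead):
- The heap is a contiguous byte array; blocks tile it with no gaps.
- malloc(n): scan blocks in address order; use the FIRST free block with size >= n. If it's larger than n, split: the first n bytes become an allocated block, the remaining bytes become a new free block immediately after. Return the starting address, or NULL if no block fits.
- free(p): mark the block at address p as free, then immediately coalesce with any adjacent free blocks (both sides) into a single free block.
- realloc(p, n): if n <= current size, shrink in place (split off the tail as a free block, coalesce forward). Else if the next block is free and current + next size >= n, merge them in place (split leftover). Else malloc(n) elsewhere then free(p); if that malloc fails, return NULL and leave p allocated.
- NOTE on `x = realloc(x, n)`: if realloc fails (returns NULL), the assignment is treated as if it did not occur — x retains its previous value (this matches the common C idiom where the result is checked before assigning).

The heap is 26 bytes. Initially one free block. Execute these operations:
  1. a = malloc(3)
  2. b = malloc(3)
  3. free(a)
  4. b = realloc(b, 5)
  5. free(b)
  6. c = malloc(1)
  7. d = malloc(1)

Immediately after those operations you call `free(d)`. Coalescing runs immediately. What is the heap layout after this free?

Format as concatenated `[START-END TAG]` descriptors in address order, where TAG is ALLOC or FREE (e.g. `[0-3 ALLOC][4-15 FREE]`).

Op 1: a = malloc(3) -> a = 0; heap: [0-2 ALLOC][3-25 FREE]
Op 2: b = malloc(3) -> b = 3; heap: [0-2 ALLOC][3-5 ALLOC][6-25 FREE]
Op 3: free(a) -> (freed a); heap: [0-2 FREE][3-5 ALLOC][6-25 FREE]
Op 4: b = realloc(b, 5) -> b = 3; heap: [0-2 FREE][3-7 ALLOC][8-25 FREE]
Op 5: free(b) -> (freed b); heap: [0-25 FREE]
Op 6: c = malloc(1) -> c = 0; heap: [0-0 ALLOC][1-25 FREE]
Op 7: d = malloc(1) -> d = 1; heap: [0-0 ALLOC][1-1 ALLOC][2-25 FREE]
free(d): d = 1 -> block [1-1 ALLOC]; mark free, coalesce with adjacent free neighbors -> [0-0 ALLOC][1-25 FREE]

Answer: [0-0 ALLOC][1-25 FREE]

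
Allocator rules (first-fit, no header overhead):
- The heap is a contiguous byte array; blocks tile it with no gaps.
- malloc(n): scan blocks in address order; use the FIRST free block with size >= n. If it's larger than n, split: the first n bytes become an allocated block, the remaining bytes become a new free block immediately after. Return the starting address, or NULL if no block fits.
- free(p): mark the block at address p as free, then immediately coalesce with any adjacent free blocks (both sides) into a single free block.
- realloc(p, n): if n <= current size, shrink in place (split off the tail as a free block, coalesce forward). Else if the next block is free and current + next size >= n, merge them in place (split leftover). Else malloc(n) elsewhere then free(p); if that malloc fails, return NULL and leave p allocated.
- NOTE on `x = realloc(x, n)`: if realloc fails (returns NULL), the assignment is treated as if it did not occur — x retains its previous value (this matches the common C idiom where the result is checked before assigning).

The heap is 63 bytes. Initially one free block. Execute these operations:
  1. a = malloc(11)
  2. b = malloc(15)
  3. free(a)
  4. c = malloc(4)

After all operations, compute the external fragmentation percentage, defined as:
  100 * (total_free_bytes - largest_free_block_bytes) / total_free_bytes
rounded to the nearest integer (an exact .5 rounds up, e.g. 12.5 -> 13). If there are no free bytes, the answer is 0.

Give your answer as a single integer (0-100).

Op 1: a = malloc(11) -> a = 0; heap: [0-10 ALLOC][11-62 FREE]
Op 2: b = malloc(15) -> b = 11; heap: [0-10 ALLOC][11-25 ALLOC][26-62 FREE]
Op 3: free(a) -> (freed a); heap: [0-10 FREE][11-25 ALLOC][26-62 FREE]
Op 4: c = malloc(4) -> c = 0; heap: [0-3 ALLOC][4-10 FREE][11-25 ALLOC][26-62 FREE]
Free blocks: [7 37] total_free=44 largest=37 -> 100*(44-37)/44 = 700/44 ≈ 15.909 -> rounds to 16

Answer: 16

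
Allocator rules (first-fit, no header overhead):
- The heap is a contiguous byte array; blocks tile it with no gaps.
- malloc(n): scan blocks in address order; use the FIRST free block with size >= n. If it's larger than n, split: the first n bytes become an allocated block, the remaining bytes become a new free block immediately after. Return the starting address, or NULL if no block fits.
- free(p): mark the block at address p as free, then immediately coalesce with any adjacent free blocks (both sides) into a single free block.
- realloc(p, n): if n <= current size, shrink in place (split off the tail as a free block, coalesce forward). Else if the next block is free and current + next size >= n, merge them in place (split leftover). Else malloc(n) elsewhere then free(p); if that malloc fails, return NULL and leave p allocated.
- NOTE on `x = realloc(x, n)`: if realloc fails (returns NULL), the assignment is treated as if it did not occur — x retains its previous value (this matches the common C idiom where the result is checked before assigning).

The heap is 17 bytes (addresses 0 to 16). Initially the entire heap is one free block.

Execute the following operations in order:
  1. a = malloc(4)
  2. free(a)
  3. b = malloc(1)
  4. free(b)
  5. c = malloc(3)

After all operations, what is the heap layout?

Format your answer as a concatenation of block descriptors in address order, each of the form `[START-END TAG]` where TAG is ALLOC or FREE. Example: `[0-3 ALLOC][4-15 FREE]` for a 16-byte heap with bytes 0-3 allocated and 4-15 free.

Op 1: a = malloc(4) -> a = 0; heap: [0-3 ALLOC][4-16 FREE]
Op 2: free(a) -> (freed a); heap: [0-16 FREE]
Op 3: b = malloc(1) -> b = 0; heap: [0-0 ALLOC][1-16 FREE]
Op 4: free(b) -> (freed b); heap: [0-16 FREE]
Op 5: c = malloc(3) -> c = 0; heap: [0-2 ALLOC][3-16 FREE]

Answer: [0-2 ALLOC][3-16 FREE]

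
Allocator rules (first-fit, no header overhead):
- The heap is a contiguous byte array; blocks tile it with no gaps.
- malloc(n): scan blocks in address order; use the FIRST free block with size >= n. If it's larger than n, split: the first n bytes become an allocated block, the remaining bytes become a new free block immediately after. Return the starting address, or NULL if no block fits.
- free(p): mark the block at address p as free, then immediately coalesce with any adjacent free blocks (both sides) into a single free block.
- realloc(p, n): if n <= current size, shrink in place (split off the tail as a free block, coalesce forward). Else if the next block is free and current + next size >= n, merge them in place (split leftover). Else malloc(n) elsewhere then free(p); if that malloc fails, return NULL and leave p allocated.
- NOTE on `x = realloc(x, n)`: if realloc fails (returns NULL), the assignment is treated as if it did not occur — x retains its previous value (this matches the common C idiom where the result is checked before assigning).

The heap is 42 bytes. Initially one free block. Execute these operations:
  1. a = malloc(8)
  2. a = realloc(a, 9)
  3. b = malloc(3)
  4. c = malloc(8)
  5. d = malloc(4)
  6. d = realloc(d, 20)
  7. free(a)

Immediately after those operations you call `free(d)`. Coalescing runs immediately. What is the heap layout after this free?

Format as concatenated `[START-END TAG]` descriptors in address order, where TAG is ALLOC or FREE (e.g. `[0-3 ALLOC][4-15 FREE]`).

Op 1: a = malloc(8) -> a = 0; heap: [0-7 ALLOC][8-41 FREE]
Op 2: a = realloc(a, 9) -> a = 0; heap: [0-8 ALLOC][9-41 FREE]
Op 3: b = malloc(3) -> b = 9; heap: [0-8 ALLOC][9-11 ALLOC][12-41 FREE]
Op 4: c = malloc(8) -> c = 12; heap: [0-8 ALLOC][9-11 ALLOC][12-19 ALLOC][20-41 FREE]
Op 5: d = malloc(4) -> d = 20; heap: [0-8 ALLOC][9-11 ALLOC][12-19 ALLOC][20-23 ALLOC][24-41 FREE]
Op 6: d = realloc(d, 20) -> d = 20; heap: [0-8 ALLOC][9-11 ALLOC][12-19 ALLOC][20-39 ALLOC][40-41 FREE]
Op 7: free(a) -> (freed a); heap: [0-8 FREE][9-11 ALLOC][12-19 ALLOC][20-39 ALLOC][40-41 FREE]
free(d): d = 20 -> block [20-39 ALLOC]; mark free, coalesce with adjacent free neighbors -> [0-8 FREE][9-11 ALLOC][12-19 ALLOC][20-41 FREE]

Answer: [0-8 FREE][9-11 ALLOC][12-19 ALLOC][20-41 FREE]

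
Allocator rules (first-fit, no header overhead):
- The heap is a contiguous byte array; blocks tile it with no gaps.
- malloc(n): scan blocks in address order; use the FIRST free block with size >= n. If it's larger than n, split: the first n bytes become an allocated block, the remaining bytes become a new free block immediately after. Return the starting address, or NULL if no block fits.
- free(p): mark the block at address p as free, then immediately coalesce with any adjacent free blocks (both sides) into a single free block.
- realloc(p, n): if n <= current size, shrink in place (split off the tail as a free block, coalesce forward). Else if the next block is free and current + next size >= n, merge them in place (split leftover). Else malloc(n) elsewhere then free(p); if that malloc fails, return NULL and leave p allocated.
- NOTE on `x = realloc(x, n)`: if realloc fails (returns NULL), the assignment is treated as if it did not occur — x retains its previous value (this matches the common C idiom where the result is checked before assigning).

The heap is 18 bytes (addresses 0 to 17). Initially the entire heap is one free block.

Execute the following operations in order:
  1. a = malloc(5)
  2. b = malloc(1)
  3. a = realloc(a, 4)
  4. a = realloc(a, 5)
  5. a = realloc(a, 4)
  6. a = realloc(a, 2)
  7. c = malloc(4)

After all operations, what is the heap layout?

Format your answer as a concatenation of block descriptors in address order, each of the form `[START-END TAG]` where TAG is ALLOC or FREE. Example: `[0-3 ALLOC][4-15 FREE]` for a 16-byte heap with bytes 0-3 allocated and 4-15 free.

Answer: [0-1 ALLOC][2-4 FREE][5-5 ALLOC][6-9 ALLOC][10-17 FREE]

Derivation:
Op 1: a = malloc(5) -> a = 0; heap: [0-4 ALLOC][5-17 FREE]
Op 2: b = malloc(1) -> b = 5; heap: [0-4 ALLOC][5-5 ALLOC][6-17 FREE]
Op 3: a = realloc(a, 4) -> a = 0; heap: [0-3 ALLOC][4-4 FREE][5-5 ALLOC][6-17 FREE]
Op 4: a = realloc(a, 5) -> a = 0; heap: [0-4 ALLOC][5-5 ALLOC][6-17 FREE]
Op 5: a = realloc(a, 4) -> a = 0; heap: [0-3 ALLOC][4-4 FREE][5-5 ALLOC][6-17 FREE]
Op 6: a = realloc(a, 2) -> a = 0; heap: [0-1 ALLOC][2-4 FREE][5-5 ALLOC][6-17 FREE]
Op 7: c = malloc(4) -> c = 6; heap: [0-1 ALLOC][2-4 FREE][5-5 ALLOC][6-9 ALLOC][10-17 FREE]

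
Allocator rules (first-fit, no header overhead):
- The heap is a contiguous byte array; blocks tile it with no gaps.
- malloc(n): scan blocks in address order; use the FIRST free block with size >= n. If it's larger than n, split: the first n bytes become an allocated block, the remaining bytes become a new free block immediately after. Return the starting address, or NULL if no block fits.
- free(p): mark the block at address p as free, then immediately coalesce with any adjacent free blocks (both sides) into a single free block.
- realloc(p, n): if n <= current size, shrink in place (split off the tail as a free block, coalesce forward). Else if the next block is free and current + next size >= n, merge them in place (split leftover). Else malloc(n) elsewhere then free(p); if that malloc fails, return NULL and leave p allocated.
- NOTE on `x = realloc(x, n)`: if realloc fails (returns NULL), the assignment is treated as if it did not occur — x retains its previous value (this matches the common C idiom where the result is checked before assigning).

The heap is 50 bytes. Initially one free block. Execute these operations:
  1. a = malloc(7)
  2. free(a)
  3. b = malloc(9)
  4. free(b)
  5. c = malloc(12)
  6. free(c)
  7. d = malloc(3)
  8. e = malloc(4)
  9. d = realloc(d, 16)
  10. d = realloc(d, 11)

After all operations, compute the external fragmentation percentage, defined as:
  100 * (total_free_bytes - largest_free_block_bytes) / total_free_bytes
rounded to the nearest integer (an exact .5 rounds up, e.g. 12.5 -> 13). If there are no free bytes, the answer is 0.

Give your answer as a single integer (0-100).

Op 1: a = malloc(7) -> a = 0; heap: [0-6 ALLOC][7-49 FREE]
Op 2: free(a) -> (freed a); heap: [0-49 FREE]
Op 3: b = malloc(9) -> b = 0; heap: [0-8 ALLOC][9-49 FREE]
Op 4: free(b) -> (freed b); heap: [0-49 FREE]
Op 5: c = malloc(12) -> c = 0; heap: [0-11 ALLOC][12-49 FREE]
Op 6: free(c) -> (freed c); heap: [0-49 FREE]
Op 7: d = malloc(3) -> d = 0; heap: [0-2 ALLOC][3-49 FREE]
Op 8: e = malloc(4) -> e = 3; heap: [0-2 ALLOC][3-6 ALLOC][7-49 FREE]
Op 9: d = realloc(d, 16) -> d = 7; heap: [0-2 FREE][3-6 ALLOC][7-22 ALLOC][23-49 FREE]
Op 10: d = realloc(d, 11) -> d = 7; heap: [0-2 FREE][3-6 ALLOC][7-17 ALLOC][18-49 FREE]
Free blocks: [3 32] total_free=35 largest=32 -> 100*(35-32)/35 = 300/35 ≈ 8.571 -> rounds to 9

Answer: 9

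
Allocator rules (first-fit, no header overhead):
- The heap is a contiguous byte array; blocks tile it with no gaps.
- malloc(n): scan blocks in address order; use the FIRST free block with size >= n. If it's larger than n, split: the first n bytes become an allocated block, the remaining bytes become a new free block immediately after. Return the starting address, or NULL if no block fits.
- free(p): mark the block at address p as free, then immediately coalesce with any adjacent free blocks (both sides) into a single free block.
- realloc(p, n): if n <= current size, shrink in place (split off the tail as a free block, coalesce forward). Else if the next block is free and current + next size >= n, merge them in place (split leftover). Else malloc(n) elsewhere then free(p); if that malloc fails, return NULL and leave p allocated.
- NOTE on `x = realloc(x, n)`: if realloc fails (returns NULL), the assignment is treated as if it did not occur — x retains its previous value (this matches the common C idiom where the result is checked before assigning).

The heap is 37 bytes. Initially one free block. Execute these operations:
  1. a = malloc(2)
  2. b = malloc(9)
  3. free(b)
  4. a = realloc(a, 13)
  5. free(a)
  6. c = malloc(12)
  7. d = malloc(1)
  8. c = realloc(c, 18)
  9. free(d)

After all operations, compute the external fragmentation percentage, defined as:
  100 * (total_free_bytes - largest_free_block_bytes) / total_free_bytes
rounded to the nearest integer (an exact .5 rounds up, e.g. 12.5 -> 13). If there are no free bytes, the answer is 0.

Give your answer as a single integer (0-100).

Answer: 32

Derivation:
Op 1: a = malloc(2) -> a = 0; heap: [0-1 ALLOC][2-36 FREE]
Op 2: b = malloc(9) -> b = 2; heap: [0-1 ALLOC][2-10 ALLOC][11-36 FREE]
Op 3: free(b) -> (freed b); heap: [0-1 ALLOC][2-36 FREE]
Op 4: a = realloc(a, 13) -> a = 0; heap: [0-12 ALLOC][13-36 FREE]
Op 5: free(a) -> (freed a); heap: [0-36 FREE]
Op 6: c = malloc(12) -> c = 0; heap: [0-11 ALLOC][12-36 FREE]
Op 7: d = malloc(1) -> d = 12; heap: [0-11 ALLOC][12-12 ALLOC][13-36 FREE]
Op 8: c = realloc(c, 18) -> c = 13; heap: [0-11 FREE][12-12 ALLOC][13-30 ALLOC][31-36 FREE]
Op 9: free(d) -> (freed d); heap: [0-12 FREE][13-30 ALLOC][31-36 FREE]
Free blocks: [13 6] total_free=19 largest=13 -> 100*(19-13)/19 = 600/19 ≈ 31.579 -> rounds to 32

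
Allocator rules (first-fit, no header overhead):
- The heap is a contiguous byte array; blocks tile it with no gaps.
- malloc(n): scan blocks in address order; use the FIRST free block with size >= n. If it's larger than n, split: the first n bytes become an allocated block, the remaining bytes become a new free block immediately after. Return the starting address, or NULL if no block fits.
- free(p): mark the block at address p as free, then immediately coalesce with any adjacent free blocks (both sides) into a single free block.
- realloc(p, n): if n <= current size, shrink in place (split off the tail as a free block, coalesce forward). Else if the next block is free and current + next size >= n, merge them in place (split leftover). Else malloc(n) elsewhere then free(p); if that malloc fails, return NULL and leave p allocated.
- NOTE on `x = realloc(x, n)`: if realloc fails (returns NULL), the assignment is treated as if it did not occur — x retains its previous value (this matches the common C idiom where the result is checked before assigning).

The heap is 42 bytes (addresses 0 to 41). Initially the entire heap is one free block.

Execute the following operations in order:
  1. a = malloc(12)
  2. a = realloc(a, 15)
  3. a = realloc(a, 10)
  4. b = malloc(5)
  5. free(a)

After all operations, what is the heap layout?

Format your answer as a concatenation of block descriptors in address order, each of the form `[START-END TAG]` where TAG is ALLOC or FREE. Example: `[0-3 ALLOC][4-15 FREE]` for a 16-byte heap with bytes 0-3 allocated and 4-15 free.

Answer: [0-9 FREE][10-14 ALLOC][15-41 FREE]

Derivation:
Op 1: a = malloc(12) -> a = 0; heap: [0-11 ALLOC][12-41 FREE]
Op 2: a = realloc(a, 15) -> a = 0; heap: [0-14 ALLOC][15-41 FREE]
Op 3: a = realloc(a, 10) -> a = 0; heap: [0-9 ALLOC][10-41 FREE]
Op 4: b = malloc(5) -> b = 10; heap: [0-9 ALLOC][10-14 ALLOC][15-41 FREE]
Op 5: free(a) -> (freed a); heap: [0-9 FREE][10-14 ALLOC][15-41 FREE]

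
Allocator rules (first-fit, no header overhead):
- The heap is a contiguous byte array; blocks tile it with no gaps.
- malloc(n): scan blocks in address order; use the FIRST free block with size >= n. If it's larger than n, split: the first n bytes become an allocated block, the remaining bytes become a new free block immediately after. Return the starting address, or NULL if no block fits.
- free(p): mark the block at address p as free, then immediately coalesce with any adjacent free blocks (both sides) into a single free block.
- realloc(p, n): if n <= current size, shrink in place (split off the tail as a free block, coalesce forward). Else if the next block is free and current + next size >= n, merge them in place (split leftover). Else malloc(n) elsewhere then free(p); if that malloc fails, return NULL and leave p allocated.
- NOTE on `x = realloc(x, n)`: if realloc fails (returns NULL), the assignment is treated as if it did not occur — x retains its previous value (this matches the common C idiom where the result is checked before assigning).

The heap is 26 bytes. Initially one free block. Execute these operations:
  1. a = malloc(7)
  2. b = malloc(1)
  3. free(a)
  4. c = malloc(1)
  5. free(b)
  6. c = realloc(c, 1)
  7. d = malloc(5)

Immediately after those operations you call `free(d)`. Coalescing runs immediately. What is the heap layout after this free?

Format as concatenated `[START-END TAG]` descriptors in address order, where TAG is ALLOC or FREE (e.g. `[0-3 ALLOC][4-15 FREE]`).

Answer: [0-0 ALLOC][1-25 FREE]

Derivation:
Op 1: a = malloc(7) -> a = 0; heap: [0-6 ALLOC][7-25 FREE]
Op 2: b = malloc(1) -> b = 7; heap: [0-6 ALLOC][7-7 ALLOC][8-25 FREE]
Op 3: free(a) -> (freed a); heap: [0-6 FREE][7-7 ALLOC][8-25 FREE]
Op 4: c = malloc(1) -> c = 0; heap: [0-0 ALLOC][1-6 FREE][7-7 ALLOC][8-25 FREE]
Op 5: free(b) -> (freed b); heap: [0-0 ALLOC][1-25 FREE]
Op 6: c = realloc(c, 1) -> c = 0; heap: [0-0 ALLOC][1-25 FREE]
Op 7: d = malloc(5) -> d = 1; heap: [0-0 ALLOC][1-5 ALLOC][6-25 FREE]
free(d): d = 1 -> block [1-5 ALLOC]; mark free, coalesce with adjacent free neighbors -> [0-0 ALLOC][1-25 FREE]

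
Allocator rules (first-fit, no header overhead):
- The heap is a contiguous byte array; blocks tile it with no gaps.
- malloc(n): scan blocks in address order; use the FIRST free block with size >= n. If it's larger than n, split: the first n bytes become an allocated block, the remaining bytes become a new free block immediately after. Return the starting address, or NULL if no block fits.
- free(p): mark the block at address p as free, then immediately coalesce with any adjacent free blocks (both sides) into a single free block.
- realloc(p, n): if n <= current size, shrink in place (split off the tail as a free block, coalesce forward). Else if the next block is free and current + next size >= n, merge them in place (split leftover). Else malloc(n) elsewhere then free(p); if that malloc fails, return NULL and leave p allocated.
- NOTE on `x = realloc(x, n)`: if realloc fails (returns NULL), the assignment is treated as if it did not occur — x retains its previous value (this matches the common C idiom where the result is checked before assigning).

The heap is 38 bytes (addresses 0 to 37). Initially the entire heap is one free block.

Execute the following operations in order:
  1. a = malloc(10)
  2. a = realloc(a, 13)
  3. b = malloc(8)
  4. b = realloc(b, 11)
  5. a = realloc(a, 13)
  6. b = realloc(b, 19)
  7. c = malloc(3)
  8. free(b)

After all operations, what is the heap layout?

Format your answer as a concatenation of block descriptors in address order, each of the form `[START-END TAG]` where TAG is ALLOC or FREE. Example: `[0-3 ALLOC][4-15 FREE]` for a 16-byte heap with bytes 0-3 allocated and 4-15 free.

Answer: [0-12 ALLOC][13-31 FREE][32-34 ALLOC][35-37 FREE]

Derivation:
Op 1: a = malloc(10) -> a = 0; heap: [0-9 ALLOC][10-37 FREE]
Op 2: a = realloc(a, 13) -> a = 0; heap: [0-12 ALLOC][13-37 FREE]
Op 3: b = malloc(8) -> b = 13; heap: [0-12 ALLOC][13-20 ALLOC][21-37 FREE]
Op 4: b = realloc(b, 11) -> b = 13; heap: [0-12 ALLOC][13-23 ALLOC][24-37 FREE]
Op 5: a = realloc(a, 13) -> a = 0; heap: [0-12 ALLOC][13-23 ALLOC][24-37 FREE]
Op 6: b = realloc(b, 19) -> b = 13; heap: [0-12 ALLOC][13-31 ALLOC][32-37 FREE]
Op 7: c = malloc(3) -> c = 32; heap: [0-12 ALLOC][13-31 ALLOC][32-34 ALLOC][35-37 FREE]
Op 8: free(b) -> (freed b); heap: [0-12 ALLOC][13-31 FREE][32-34 ALLOC][35-37 FREE]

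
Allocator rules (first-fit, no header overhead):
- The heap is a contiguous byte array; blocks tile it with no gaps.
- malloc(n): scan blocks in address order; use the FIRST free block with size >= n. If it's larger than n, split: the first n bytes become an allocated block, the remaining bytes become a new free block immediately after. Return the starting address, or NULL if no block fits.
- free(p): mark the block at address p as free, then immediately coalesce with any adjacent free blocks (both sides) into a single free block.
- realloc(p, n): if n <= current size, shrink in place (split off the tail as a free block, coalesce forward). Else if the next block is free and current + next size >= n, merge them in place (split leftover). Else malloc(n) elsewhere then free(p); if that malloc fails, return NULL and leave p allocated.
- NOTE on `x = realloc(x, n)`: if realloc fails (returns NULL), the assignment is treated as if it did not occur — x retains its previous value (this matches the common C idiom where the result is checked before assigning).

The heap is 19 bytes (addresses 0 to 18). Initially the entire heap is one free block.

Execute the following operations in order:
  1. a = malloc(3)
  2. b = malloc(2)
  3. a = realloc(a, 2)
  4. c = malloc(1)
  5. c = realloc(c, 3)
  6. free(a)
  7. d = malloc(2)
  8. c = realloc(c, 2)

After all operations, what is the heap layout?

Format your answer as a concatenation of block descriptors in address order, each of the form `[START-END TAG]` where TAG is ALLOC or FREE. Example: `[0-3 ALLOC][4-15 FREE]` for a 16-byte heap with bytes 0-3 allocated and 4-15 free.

Op 1: a = malloc(3) -> a = 0; heap: [0-2 ALLOC][3-18 FREE]
Op 2: b = malloc(2) -> b = 3; heap: [0-2 ALLOC][3-4 ALLOC][5-18 FREE]
Op 3: a = realloc(a, 2) -> a = 0; heap: [0-1 ALLOC][2-2 FREE][3-4 ALLOC][5-18 FREE]
Op 4: c = malloc(1) -> c = 2; heap: [0-1 ALLOC][2-2 ALLOC][3-4 ALLOC][5-18 FREE]
Op 5: c = realloc(c, 3) -> c = 5; heap: [0-1 ALLOC][2-2 FREE][3-4 ALLOC][5-7 ALLOC][8-18 FREE]
Op 6: free(a) -> (freed a); heap: [0-2 FREE][3-4 ALLOC][5-7 ALLOC][8-18 FREE]
Op 7: d = malloc(2) -> d = 0; heap: [0-1 ALLOC][2-2 FREE][3-4 ALLOC][5-7 ALLOC][8-18 FREE]
Op 8: c = realloc(c, 2) -> c = 5; heap: [0-1 ALLOC][2-2 FREE][3-4 ALLOC][5-6 ALLOC][7-18 FREE]

Answer: [0-1 ALLOC][2-2 FREE][3-4 ALLOC][5-6 ALLOC][7-18 FREE]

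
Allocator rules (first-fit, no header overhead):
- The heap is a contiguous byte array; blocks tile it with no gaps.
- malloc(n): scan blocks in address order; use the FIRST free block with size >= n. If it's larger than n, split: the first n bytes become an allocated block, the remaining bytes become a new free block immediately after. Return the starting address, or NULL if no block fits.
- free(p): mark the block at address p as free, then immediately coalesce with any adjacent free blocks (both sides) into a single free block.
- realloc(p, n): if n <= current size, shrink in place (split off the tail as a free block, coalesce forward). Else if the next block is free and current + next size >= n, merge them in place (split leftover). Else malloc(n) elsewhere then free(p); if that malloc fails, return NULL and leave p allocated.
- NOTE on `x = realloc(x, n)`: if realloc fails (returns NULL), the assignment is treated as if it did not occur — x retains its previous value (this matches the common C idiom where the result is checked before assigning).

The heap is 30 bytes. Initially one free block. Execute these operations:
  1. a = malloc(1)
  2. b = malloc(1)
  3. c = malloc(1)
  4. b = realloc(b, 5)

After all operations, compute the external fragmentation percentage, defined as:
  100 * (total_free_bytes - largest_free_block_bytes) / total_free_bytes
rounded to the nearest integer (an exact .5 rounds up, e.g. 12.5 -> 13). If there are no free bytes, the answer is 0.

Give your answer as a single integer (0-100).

Answer: 4

Derivation:
Op 1: a = malloc(1) -> a = 0; heap: [0-0 ALLOC][1-29 FREE]
Op 2: b = malloc(1) -> b = 1; heap: [0-0 ALLOC][1-1 ALLOC][2-29 FREE]
Op 3: c = malloc(1) -> c = 2; heap: [0-0 ALLOC][1-1 ALLOC][2-2 ALLOC][3-29 FREE]
Op 4: b = realloc(b, 5) -> b = 3; heap: [0-0 ALLOC][1-1 FREE][2-2 ALLOC][3-7 ALLOC][8-29 FREE]
Free blocks: [1 22] total_free=23 largest=22 -> 100*(23-22)/23 = 100/23 ≈ 4.348 -> rounds to 4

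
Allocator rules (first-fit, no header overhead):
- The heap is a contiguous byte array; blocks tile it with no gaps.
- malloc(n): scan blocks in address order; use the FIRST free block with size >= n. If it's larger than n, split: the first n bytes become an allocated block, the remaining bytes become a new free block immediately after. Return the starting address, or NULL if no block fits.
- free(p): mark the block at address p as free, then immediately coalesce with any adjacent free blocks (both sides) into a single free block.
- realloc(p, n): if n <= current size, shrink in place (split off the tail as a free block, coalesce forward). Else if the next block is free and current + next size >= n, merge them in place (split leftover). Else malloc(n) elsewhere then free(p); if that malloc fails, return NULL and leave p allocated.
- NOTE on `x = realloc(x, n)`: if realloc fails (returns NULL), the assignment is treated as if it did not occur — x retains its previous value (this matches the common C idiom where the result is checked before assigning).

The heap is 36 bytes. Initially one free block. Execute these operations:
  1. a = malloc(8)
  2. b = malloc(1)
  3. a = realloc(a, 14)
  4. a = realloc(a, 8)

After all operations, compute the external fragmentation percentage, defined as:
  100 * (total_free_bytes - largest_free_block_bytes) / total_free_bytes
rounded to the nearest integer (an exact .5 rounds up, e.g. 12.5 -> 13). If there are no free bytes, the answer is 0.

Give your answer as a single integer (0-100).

Op 1: a = malloc(8) -> a = 0; heap: [0-7 ALLOC][8-35 FREE]
Op 2: b = malloc(1) -> b = 8; heap: [0-7 ALLOC][8-8 ALLOC][9-35 FREE]
Op 3: a = realloc(a, 14) -> a = 9; heap: [0-7 FREE][8-8 ALLOC][9-22 ALLOC][23-35 FREE]
Op 4: a = realloc(a, 8) -> a = 9; heap: [0-7 FREE][8-8 ALLOC][9-16 ALLOC][17-35 FREE]
Free blocks: [8 19] total_free=27 largest=19 -> 100*(27-19)/27 = 800/27 ≈ 29.630 -> rounds to 30

Answer: 30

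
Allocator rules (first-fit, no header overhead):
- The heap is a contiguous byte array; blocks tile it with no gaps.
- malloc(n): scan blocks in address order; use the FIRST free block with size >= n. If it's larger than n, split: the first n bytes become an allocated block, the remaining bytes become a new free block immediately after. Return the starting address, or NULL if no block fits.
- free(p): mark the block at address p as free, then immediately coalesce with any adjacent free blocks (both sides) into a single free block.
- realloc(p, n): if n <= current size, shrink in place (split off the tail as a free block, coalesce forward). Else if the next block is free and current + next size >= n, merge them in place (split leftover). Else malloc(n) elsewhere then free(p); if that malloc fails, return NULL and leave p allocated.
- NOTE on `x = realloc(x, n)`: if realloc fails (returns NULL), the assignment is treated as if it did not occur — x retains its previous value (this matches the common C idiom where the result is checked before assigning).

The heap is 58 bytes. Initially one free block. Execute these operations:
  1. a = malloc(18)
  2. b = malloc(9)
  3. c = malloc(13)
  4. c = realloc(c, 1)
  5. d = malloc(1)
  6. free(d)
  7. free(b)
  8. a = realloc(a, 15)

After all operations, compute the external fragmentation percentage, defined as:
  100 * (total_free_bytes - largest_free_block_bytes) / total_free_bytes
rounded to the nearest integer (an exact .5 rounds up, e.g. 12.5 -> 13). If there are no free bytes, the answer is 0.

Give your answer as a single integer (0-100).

Answer: 29

Derivation:
Op 1: a = malloc(18) -> a = 0; heap: [0-17 ALLOC][18-57 FREE]
Op 2: b = malloc(9) -> b = 18; heap: [0-17 ALLOC][18-26 ALLOC][27-57 FREE]
Op 3: c = malloc(13) -> c = 27; heap: [0-17 ALLOC][18-26 ALLOC][27-39 ALLOC][40-57 FREE]
Op 4: c = realloc(c, 1) -> c = 27; heap: [0-17 ALLOC][18-26 ALLOC][27-27 ALLOC][28-57 FREE]
Op 5: d = malloc(1) -> d = 28; heap: [0-17 ALLOC][18-26 ALLOC][27-27 ALLOC][28-28 ALLOC][29-57 FREE]
Op 6: free(d) -> (freed d); heap: [0-17 ALLOC][18-26 ALLOC][27-27 ALLOC][28-57 FREE]
Op 7: free(b) -> (freed b); heap: [0-17 ALLOC][18-26 FREE][27-27 ALLOC][28-57 FREE]
Op 8: a = realloc(a, 15) -> a = 0; heap: [0-14 ALLOC][15-26 FREE][27-27 ALLOC][28-57 FREE]
Free blocks: [12 30] total_free=42 largest=30 -> 100*(42-30)/42 = 1200/42 ≈ 28.571 -> rounds to 29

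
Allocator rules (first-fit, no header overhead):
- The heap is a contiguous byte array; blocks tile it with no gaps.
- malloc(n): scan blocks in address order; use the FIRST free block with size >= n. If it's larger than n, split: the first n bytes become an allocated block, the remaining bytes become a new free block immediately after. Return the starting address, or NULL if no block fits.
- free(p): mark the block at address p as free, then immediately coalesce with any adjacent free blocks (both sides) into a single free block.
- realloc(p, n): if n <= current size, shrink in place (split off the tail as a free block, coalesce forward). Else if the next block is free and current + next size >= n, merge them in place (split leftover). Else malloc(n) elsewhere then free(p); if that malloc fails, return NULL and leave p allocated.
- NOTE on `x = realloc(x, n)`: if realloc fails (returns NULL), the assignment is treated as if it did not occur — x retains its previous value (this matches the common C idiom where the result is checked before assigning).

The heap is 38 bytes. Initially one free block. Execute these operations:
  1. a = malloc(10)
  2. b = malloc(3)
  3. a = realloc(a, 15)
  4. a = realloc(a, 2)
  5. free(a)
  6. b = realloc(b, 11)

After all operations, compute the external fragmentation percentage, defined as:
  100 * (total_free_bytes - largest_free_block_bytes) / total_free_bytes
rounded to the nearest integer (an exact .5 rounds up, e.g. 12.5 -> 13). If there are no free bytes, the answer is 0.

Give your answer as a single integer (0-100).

Op 1: a = malloc(10) -> a = 0; heap: [0-9 ALLOC][10-37 FREE]
Op 2: b = malloc(3) -> b = 10; heap: [0-9 ALLOC][10-12 ALLOC][13-37 FREE]
Op 3: a = realloc(a, 15) -> a = 13; heap: [0-9 FREE][10-12 ALLOC][13-27 ALLOC][28-37 FREE]
Op 4: a = realloc(a, 2) -> a = 13; heap: [0-9 FREE][10-12 ALLOC][13-14 ALLOC][15-37 FREE]
Op 5: free(a) -> (freed a); heap: [0-9 FREE][10-12 ALLOC][13-37 FREE]
Op 6: b = realloc(b, 11) -> b = 10; heap: [0-9 FREE][10-20 ALLOC][21-37 FREE]
Free blocks: [10 17] total_free=27 largest=17 -> 100*(27-17)/27 = 1000/27 ≈ 37.037 -> rounds to 37

Answer: 37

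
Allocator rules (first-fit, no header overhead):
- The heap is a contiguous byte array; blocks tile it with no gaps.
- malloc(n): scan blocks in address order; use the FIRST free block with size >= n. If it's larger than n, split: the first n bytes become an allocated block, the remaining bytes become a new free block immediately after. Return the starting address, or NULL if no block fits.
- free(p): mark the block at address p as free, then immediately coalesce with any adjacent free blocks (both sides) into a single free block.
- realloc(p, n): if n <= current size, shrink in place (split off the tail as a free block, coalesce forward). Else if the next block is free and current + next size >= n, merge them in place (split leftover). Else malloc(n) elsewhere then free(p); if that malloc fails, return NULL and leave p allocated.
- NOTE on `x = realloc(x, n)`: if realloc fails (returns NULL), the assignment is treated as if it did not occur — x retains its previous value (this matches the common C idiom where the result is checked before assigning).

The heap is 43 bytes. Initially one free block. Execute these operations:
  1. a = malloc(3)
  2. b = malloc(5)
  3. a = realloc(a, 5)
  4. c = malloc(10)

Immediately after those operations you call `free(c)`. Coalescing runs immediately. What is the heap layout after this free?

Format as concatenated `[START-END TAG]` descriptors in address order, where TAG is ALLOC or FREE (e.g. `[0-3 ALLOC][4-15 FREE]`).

Op 1: a = malloc(3) -> a = 0; heap: [0-2 ALLOC][3-42 FREE]
Op 2: b = malloc(5) -> b = 3; heap: [0-2 ALLOC][3-7 ALLOC][8-42 FREE]
Op 3: a = realloc(a, 5) -> a = 8; heap: [0-2 FREE][3-7 ALLOC][8-12 ALLOC][13-42 FREE]
Op 4: c = malloc(10) -> c = 13; heap: [0-2 FREE][3-7 ALLOC][8-12 ALLOC][13-22 ALLOC][23-42 FREE]
free(c): c = 13 -> block [13-22 ALLOC]; mark free, coalesce with adjacent free neighbors -> [0-2 FREE][3-7 ALLOC][8-12 ALLOC][13-42 FREE]

Answer: [0-2 FREE][3-7 ALLOC][8-12 ALLOC][13-42 FREE]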